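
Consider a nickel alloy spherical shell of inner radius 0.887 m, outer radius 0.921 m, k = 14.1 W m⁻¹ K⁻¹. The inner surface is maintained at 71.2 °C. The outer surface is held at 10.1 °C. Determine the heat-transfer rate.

Q = 4πk·ΔT/(1/r₁ − 1/r₂) = 4π × 14.1 × 61.1 / (1/0.887 − 1/0.921) = 2.60×10^5 W

Q = 260 kW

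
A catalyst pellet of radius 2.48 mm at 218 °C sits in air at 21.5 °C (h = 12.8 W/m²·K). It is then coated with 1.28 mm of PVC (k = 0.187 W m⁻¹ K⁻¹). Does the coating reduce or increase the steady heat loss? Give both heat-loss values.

Critical radius for a sphere: r_cr = 2k/h = 0.0292 m = 2.92 cm.
Outer radius after coating: r₂ = 0.00248 + 0.00128 = 0.00376 m.
Since r₁ < r_cr and r₂ ≤ r_cr, the coating moves toward the maximum at r_cr — heat loss rises.
Bare: R = 1/(4πr₁²h) = 1011 K/W; Q = 196.5/1011 = 0.194 W.
Coated: R = R_cond + R_conv = 498.2 K/W; Q = 196.5/498.2 = 0.394 W.

increases: 0.194 → 0.394 W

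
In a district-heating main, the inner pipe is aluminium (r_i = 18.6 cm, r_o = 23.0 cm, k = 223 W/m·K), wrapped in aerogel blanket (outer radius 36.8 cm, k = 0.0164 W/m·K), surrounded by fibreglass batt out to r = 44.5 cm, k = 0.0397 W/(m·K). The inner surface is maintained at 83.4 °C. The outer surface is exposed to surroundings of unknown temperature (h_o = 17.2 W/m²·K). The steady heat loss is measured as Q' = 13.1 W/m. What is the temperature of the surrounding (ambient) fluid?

T_out = 13.4 °C

Sum the resistances:
  R'_aluminium = ln(0.230/0.186)/(2πk) = 0.2123/(2π·223) = 1.515×10^-4 m·K/W
  R'_aerogel blanket = ln(0.368/0.230)/(2πk) = 0.4700/(2π·0.0164) = 4.561 m·K/W
  R'_fibreglass batt = ln(0.445/0.368)/(2πk) = 0.1900/(2π·0.0397) = 0.7617 m·K/W
  R'_conv,out = 1/(2πr h) = 1/(2π·0.445·17.2) = 0.02079 m·K/W
ΣR = 5.344 m·K/W
ΔT = Q'·ΣR = 13.1 × 5.344 = 70.01 K
Heat flows outward, so T_out = T_in − ΔT = 83.4 − 70.01 = 13.4 °C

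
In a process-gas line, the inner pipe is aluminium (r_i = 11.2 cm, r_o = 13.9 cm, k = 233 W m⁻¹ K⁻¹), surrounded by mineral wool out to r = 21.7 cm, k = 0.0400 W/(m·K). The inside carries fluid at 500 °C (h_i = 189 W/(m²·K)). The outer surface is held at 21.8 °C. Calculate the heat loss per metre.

Resistance network (inner→outer):
  R'_conv,in = 1/(2πr h) = 1/(2π·0.112·189) = 0.007519 m·K/W
  R'_aluminium = ln(0.139/0.112)/(2πk) = 0.2160/(2π·233) = 1.475×10^-4 m·K/W
  R'_mineral wool = ln(0.217/0.139)/(2πk) = 0.4454/(2π·0.0400) = 1.772 m·K/W
ΣR = 0.007519 + 1.475×10^-4 + 1.772 = 1.780 m·K/W
Q' = ΔT/ΣR = (500 °C − 21.8 °C)/1.780 = 269 W/m

Q' = 269 W/m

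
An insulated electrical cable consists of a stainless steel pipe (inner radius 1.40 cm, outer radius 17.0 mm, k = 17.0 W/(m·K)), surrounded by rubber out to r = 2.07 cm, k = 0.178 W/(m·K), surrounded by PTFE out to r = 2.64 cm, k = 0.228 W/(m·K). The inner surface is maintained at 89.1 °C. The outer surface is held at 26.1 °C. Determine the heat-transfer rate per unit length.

Treat each layer as a resistance in series:
  R'_stainless steel = ln(0.0170/0.0140)/(2πk) = 0.1942/(2π·17.0) = 0.001818 m·K/W
  R'_rubber = ln(0.0207/0.0170)/(2πk) = 0.1969/(2π·0.178) = 0.1761 m·K/W
  R'_PTFE = ln(0.0264/0.0207)/(2πk) = 0.2432/(2π·0.228) = 0.1698 m·K/W
ΣR = 0.001818 + 0.1761 + 0.1698 = 0.3477 m·K/W
Q' = ΔT/ΣR = (89.1 °C − 26.1 °C)/0.3477 = 181 W/m

Q' = 181 W/m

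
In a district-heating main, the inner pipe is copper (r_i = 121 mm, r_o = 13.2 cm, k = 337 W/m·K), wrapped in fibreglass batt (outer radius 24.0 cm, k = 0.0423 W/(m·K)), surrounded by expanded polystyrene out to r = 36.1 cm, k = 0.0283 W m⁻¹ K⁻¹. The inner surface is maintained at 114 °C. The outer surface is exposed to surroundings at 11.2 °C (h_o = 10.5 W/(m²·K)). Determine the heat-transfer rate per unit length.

Treat each layer as a resistance in series:
  R'_copper = ln(0.132/0.121)/(2πk) = 0.08701/(2π·337) = 4.109×10^-5 m·K/W
  R'_fibreglass batt = ln(0.240/0.132)/(2πk) = 0.5978/(2π·0.0423) = 2.249 m·K/W
  R'_expanded polystyrene = ln(0.361/0.240)/(2πk) = 0.4082/(2π·0.0283) = 2.296 m·K/W
  R'_conv,out = 1/(2πr h) = 1/(2π·0.361·10.5) = 0.04199 m·K/W
ΣR = 4.109×10^-5 + 2.249 + 2.296 + 0.04199 = 4.587 m·K/W
Q' = ΔT/ΣR = (114 °C − 11.2 °C)/4.587 = 22.4 W/m

Q' = 22.4 W/m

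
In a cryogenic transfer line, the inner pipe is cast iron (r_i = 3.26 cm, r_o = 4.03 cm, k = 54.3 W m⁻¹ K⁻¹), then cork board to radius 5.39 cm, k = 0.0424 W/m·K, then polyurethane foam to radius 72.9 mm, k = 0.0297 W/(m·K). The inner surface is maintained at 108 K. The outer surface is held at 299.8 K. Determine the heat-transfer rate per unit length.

Q' = 70.8 W/m

Series thermal resistances, inner to outer:
  R'_cast iron = ln(0.0403/0.0326)/(2πk) = 0.2120/(2π·54.3) = 6.215×10^-4 m·K/W
  R'_cork board = ln(0.0539/0.0403)/(2πk) = 0.2908/(2π·0.0424) = 1.091 m·K/W
  R'_polyurethane foam = ln(0.0729/0.0539)/(2πk) = 0.3020/(2π·0.0297) = 1.618 m·K/W
ΣR = 6.215×10^-4 + 1.091 + 1.618 = 2.710 m·K/W
Q' = ΔT/ΣR = (108 K − 299.8 K)/2.710 = -70.8 W/m
(Negative Q' ⇒ heat flows inward; heat gain = 70.8 W/m.)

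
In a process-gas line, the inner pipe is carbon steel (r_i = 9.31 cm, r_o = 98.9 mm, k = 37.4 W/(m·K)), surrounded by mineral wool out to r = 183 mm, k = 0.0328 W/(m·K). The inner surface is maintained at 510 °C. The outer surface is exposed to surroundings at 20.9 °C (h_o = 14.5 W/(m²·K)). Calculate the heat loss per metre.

Q' = 161 W/m

Series thermal resistances, inner to outer:
  R'_carbon steel = ln(0.0989/0.0931)/(2πk) = 0.06044/(2π·37.4) = 2.572×10^-4 m·K/W
  R'_mineral wool = ln(0.183/0.0989)/(2πk) = 0.6154/(2π·0.0328) = 2.986 m·K/W
  R'_conv,out = 1/(2πr h) = 1/(2π·0.183·14.5) = 0.05998 m·K/W
ΣR = 2.572×10^-4 + 2.986 + 0.05998 = 3.046 m·K/W
Q' = ΔT/ΣR = (510 °C − 20.9 °C)/3.046 = 161 W/m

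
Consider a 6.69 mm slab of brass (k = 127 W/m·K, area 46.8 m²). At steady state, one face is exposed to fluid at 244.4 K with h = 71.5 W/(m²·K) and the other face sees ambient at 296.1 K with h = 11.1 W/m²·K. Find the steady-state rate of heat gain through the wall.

Q = 23200 W

Resistance network (inner→outer):
  R_conv,in = 1/(hA) = 1/(71.5·46.8) = 2.988×10^-4 K/W
  R_brass = L/(kA) = 0.00669/(127·46.8) = 1.126×10^-6 K/W
  R_conv,out = 1/(hA) = 1/(11.1·46.8) = 0.001925 K/W
ΣR = 2.988×10^-4 + 1.126×10^-6 + 0.001925 = 0.002225 K/W
Q = ΔT/ΣR = (244.4 K − 296.1 K)/0.002225 = -23200 W
(Negative Q ⇒ heat flows inward; heat gain = 23200 W.)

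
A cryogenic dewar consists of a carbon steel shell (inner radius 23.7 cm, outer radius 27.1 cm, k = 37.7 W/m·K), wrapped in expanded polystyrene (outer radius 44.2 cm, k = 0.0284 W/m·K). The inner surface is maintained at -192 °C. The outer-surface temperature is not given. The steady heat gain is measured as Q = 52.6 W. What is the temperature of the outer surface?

Sum the resistances:
  R_carbon steel = (1/0.237 − 1/0.271)/(4πk) = 0.5294/(4π·37.7) = 0.001117 K/W
  R_expanded polystyrene = (1/0.271 − 1/0.442)/(4πk) = 1.428/(4π·0.0284) = 4.000 K/W
ΣR = 4.001 K/W
ΔT = Q·ΣR = 52.6 × 4.001 = 210.5 K
Heat flows inward, so T_out = T_in + ΔT = -192 + 210.5 = 18.5 °C

T_out = 18.5 °C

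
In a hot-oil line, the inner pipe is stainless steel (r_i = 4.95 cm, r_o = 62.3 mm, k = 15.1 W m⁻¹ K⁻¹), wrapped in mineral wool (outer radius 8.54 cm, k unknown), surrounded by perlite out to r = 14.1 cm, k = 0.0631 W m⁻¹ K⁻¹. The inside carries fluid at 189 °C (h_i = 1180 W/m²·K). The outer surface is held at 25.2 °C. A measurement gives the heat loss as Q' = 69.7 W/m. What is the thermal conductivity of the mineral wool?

ΣR = ΔT/Q' = |189 − 25.2|/69.7 = 2.350 m·K/W
Known resistances:
  R'_conv,in = 1/(2πr h) = 1/(2π·0.0495·1180) = 0.002725 m·K/W
  R'_stainless steel = ln(0.0623/0.0495)/(2πk) = 0.2300/(2π·15.1) = 0.002424 m·K/W
  R'_perlite = ln(0.141/0.0854)/(2πk) = 0.5014/(2π·0.0631) = 1.265 m·K/W
R_mineral wool = ΣR − ΣR_known = 2.350 − 1.270 = 1.080 m·K/W
ln(r₂/r₁)/(2πk) = 1.080 ⇒ k = 0.3154/(2π·1.080) = 0.0465 W/m·K

k = 0.0465 W/m·K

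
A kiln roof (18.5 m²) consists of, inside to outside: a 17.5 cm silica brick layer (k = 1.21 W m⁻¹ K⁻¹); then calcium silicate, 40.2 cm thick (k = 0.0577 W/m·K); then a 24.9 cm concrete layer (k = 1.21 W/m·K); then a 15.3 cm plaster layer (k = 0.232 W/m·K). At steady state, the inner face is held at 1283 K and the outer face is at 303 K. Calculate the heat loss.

Q = 2270 W

Treat each layer as a resistance in series:
  R_silica brick = L/(kA) = 0.175/(1.21·18.5) = 0.007818 K/W
  R_calcium silicate = L/(kA) = 0.402/(0.0577·18.5) = 0.3766 K/W
  R_concrete = L/(kA) = 0.249/(1.21·18.5) = 0.01112 K/W
  R_plaster = L/(kA) = 0.153/(0.232·18.5) = 0.03565 K/W
ΣR = 0.007818 + 0.3766 + 0.01112 + 0.03565 = 0.4312 K/W
Q = ΔT/ΣR = (1283 K − 303 K)/0.4312 = 2270 W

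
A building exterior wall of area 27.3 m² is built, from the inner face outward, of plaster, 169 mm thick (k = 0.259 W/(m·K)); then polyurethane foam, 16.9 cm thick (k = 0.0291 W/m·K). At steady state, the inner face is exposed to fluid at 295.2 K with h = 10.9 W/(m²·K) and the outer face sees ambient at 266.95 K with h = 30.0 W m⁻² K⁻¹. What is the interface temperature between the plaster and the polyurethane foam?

Series thermal resistances, inner to outer:
  R_conv,in = 1/(hA) = 1/(10.9·27.3) = 0.003361 K/W
  R_plaster = L/(kA) = 0.169/(0.259·27.3) = 0.02390 K/W
  R_polyurethane foam = L/(kA) = 0.169/(0.0291·27.3) = 0.2127 K/W
  R_conv,out = 1/(hA) = 1/(30.0·27.3) = 0.001221 K/W
ΣR = 0.003361 + 0.02390 + 0.2127 + 0.001221 = 0.2412 K/W
Q = ΔT/ΣR = (295.2 K − 266.95 K)/0.2412 = 117.1 W
From the inner boundary to the plaster/polyurethane foam interface, ΣR_partial = 0.02726 K/W.
T_interface = T_in − Q·ΣR_partial = 295.2 K − (117.1)(0.02726) = 292.0 K

T = 292.0 K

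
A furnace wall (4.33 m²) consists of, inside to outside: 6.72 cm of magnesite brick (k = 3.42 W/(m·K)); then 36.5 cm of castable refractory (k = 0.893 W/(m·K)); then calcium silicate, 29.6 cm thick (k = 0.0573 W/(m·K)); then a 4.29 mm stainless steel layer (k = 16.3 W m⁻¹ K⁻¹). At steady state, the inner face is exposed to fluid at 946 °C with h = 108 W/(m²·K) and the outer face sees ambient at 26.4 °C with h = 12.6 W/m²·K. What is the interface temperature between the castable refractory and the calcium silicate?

T = 875 °C

Resistance network (inner→outer):
  R_conv,in = 1/(hA) = 1/(108·4.33) = 0.002138 K/W
  R_magnesite brick = L/(kA) = 0.0672/(3.42·4.33) = 0.004538 K/W
  R_castable refractory = L/(kA) = 0.365/(0.893·4.33) = 0.09440 K/W
  R_calcium silicate = L/(kA) = 0.296/(0.0573·4.33) = 1.193 K/W
  R_stainless steel = L/(kA) = 0.00429/(16.3·4.33) = 6.078×10^-5 K/W
  R_conv,out = 1/(hA) = 1/(12.6·4.33) = 0.01833 K/W
ΣR = 0.002138 + 0.004538 + 0.09440 + 1.193 + 6.078×10^-5 + 0.01833 = 1.312 K/W
Q = ΔT/ΣR = (946 °C − 26.4 °C)/1.312 = 700.9 W
From the inner boundary to the castable refractory/calcium silicate interface, ΣR_partial = 0.1011 K/W.
T_interface = T_in − Q·ΣR_partial = 946 °C − (700.9)(0.1011) = 875 °C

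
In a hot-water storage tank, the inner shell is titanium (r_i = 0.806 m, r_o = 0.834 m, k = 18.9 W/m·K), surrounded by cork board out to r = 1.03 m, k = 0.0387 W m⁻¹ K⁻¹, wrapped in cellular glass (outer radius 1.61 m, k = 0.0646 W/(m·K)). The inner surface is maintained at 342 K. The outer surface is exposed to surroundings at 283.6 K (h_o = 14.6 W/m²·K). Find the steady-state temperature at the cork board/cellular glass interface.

Resistance network (inner→outer):
  R_titanium = (1/0.806 − 1/0.834)/(4πk) = 0.04165/(4π·18.9) = 1.754×10^-4 K/W
  R_cork board = (1/0.834 − 1/1.03)/(4πk) = 0.2282/(4π·0.0387) = 0.4692 K/W
  R_cellular glass = (1/1.03 − 1/1.61)/(4πk) = 0.3498/(4π·0.0646) = 0.4308 K/W
  R_conv,out = 1/(4πr²h) = 1/(4π·1.61²·14.6) = 0.002103 K/W
ΣR = 1.754×10^-4 + 0.4692 + 0.4308 + 0.002103 = 0.9023 K/W
Q = ΔT/ΣR = (342 K − 283.6 K)/0.9023 = 64.72 W
From the inner boundary to the cork board/cellular glass interface, ΣR_partial = 0.4694 K/W.
T_interface = T_in − Q·ΣR_partial = 342 K − (64.72)(0.4694) = 311.6 K

T = 311.6 K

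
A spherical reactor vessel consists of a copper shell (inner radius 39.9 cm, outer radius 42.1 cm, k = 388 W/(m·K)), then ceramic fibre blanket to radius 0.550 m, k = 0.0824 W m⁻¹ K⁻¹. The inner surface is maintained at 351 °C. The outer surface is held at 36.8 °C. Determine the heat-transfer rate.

Q = 584 W

Series thermal resistances, inner to outer:
  R_copper = (1/0.399 − 1/0.421)/(4πk) = 0.1310/(4π·388) = 2.686×10^-5 K/W
  R_ceramic fibre blanket = (1/0.421 − 1/0.550)/(4πk) = 0.5571/(4π·0.0824) = 0.5380 K/W
ΣR = 2.686×10^-5 + 0.5380 = 0.5380 K/W
Q = ΔT/ΣR = (351 °C − 36.8 °C)/0.5380 = 584 W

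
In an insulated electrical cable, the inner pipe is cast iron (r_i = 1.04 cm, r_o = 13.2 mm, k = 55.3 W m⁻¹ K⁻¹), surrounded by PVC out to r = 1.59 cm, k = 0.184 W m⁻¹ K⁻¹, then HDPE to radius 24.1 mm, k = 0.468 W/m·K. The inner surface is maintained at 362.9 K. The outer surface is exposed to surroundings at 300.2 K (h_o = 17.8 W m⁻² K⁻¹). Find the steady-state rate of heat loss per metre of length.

Q' = 93.0 W/m

Resistance network (inner→outer):
  R'_cast iron = ln(0.0132/0.0104)/(2πk) = 0.2384/(2π·55.3) = 6.862×10^-4 m·K/W
  R'_PVC = ln(0.0159/0.0132)/(2πk) = 0.1861/(2π·0.184) = 0.1610 m·K/W
  R'_HDPE = ln(0.0241/0.0159)/(2πk) = 0.4159/(2π·0.468) = 0.1414 m·K/W
  R'_conv,out = 1/(2πr h) = 1/(2π·0.0241·17.8) = 0.3710 m·K/W
ΣR = 6.862×10^-4 + 0.1610 + 0.1414 + 0.3710 = 0.6741 m·K/W
Q' = ΔT/ΣR = (362.9 K − 300.2 K)/0.6741 = 93.0 W/m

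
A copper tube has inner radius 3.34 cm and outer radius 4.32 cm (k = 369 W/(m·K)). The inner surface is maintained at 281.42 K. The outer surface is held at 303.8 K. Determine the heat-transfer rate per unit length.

Q' = 2πk·ΔT/ln(r₂/r₁) = 2π × 369 × 22.38 / ln(0.0432/0.0334) = 2.02×10^5 W/m

Q' = 2.02×10^5 W/m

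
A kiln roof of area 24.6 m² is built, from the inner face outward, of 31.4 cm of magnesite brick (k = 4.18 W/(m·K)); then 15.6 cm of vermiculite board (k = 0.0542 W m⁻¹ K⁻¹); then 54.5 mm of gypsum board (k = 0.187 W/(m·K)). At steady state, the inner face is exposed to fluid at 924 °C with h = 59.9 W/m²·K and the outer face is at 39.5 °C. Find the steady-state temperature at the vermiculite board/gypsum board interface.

Treat each layer as a resistance in series:
  R_conv,in = 1/(hA) = 1/(59.9·24.6) = 6.786×10^-4 K/W
  R_magnesite brick = L/(kA) = 0.314/(4.18·24.6) = 0.003054 K/W
  R_vermiculite board = L/(kA) = 0.156/(0.0542·24.6) = 0.1170 K/W
  R_gypsum board = L/(kA) = 0.0545/(0.187·24.6) = 0.01185 K/W
ΣR = 6.786×10^-4 + 0.003054 + 0.1170 + 0.01185 = 0.1326 K/W
Q = ΔT/ΣR = (924 °C − 39.5 °C)/0.1326 = 6670 W
From the inner boundary to the vermiculite board/gypsum board interface, ΣR_partial = 0.1207 K/W.
T_interface = T_in − Q·ΣR_partial = 924 °C − (6670)(0.1207) = 119 °C

T = 119 °C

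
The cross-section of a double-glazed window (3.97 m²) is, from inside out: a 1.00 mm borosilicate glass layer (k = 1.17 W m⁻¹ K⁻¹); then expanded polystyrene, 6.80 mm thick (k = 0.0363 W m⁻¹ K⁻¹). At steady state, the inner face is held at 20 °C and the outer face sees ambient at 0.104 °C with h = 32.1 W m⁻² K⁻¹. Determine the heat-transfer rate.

Q = 360 W

Resistance network (inner→outer):
  R_borosilicate glass = L/(kA) = 0.00100/(1.17·3.97) = 2.153×10^-4 K/W
  R_expanded polystyrene = L/(kA) = 0.00680/(0.0363·3.97) = 0.04719 K/W
  R_conv,out = 1/(hA) = 1/(32.1·3.97) = 0.007847 K/W
ΣR = 2.153×10^-4 + 0.04719 + 0.007847 = 0.05525 K/W
Q = ΔT/ΣR = (20 °C − 0.104 °C)/0.05525 = 360 W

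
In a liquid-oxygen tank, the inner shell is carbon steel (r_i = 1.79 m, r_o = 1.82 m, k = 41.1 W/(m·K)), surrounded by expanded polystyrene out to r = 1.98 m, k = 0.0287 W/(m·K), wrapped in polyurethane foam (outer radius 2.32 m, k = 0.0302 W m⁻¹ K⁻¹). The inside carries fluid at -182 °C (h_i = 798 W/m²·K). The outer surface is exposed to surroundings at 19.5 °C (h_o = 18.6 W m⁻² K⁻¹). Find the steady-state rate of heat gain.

Q = 632 W

Resistance network (inner→outer):
  R_conv,in = 1/(4πr²h) = 1/(4π·1.79²·798) = 3.112×10^-5 K/W
  R_carbon steel = (1/1.79 − 1/1.82)/(4πk) = 0.009209/(4π·41.1) = 1.783×10^-5 K/W
  R_expanded polystyrene = (1/1.82 − 1/1.98)/(4πk) = 0.04440/(4π·0.0287) = 0.1231 K/W
  R_polyurethane foam = (1/1.98 − 1/2.32)/(4πk) = 0.07402/(4π·0.0302) = 0.1950 K/W
  R_conv,out = 1/(4πr²h) = 1/(4π·2.32²·18.6) = 7.949×10^-4 K/W
ΣR = 3.112×10^-5 + 1.783×10^-5 + 0.1231 + 0.1950 + 7.949×10^-4 = 0.3189 K/W
Q = ΔT/ΣR = (-182 °C − 19.5 °C)/0.3189 = -632 W
(Negative Q ⇒ heat flows inward; heat gain = 632 W.)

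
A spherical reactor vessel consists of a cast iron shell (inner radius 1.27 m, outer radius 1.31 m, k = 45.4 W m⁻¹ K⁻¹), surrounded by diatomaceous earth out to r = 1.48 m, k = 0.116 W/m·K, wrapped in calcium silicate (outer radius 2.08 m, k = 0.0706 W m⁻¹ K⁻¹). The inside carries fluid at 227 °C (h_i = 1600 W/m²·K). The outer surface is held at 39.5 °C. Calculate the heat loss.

Q = 670 W

Resistance network (inner→outer):
  R_conv,in = 1/(4πr²h) = 1/(4π·1.27²·1600) = 3.084×10^-5 K/W
  R_cast iron = (1/1.27 − 1/1.31)/(4πk) = 0.02404/(4π·45.4) = 4.214×10^-5 K/W
  R_diatomaceous earth = (1/1.31 − 1/1.48)/(4πk) = 0.08768/(4π·0.116) = 0.06015 K/W
  R_calcium silicate = (1/1.48 − 1/2.08)/(4πk) = 0.1949/(4π·0.0706) = 0.2197 K/W
ΣR = 3.084×10^-5 + 4.214×10^-5 + 0.06015 + 0.2197 = 0.2799 K/W
Q = ΔT/ΣR = (227 °C − 39.5 °C)/0.2799 = 670 W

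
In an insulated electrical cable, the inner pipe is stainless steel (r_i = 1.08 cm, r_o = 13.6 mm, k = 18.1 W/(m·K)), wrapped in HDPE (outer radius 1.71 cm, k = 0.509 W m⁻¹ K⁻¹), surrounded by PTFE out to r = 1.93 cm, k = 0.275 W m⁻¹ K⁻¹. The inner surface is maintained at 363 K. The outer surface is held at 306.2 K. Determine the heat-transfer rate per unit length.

Q' = 395 W/m

Series thermal resistances, inner to outer:
  R'_stainless steel = ln(0.0136/0.0108)/(2πk) = 0.2305/(2π·18.1) = 0.002027 m·K/W
  R'_HDPE = ln(0.0171/0.0136)/(2πk) = 0.2290/(2π·0.509) = 0.07161 m·K/W
  R'_PTFE = ln(0.0193/0.0171)/(2πk) = 0.1210/(2π·0.275) = 0.07004 m·K/W
ΣR = 0.002027 + 0.07161 + 0.07004 = 0.1437 m·K/W
Q' = ΔT/ΣR = (363 K − 306.2 K)/0.1437 = 395 W/m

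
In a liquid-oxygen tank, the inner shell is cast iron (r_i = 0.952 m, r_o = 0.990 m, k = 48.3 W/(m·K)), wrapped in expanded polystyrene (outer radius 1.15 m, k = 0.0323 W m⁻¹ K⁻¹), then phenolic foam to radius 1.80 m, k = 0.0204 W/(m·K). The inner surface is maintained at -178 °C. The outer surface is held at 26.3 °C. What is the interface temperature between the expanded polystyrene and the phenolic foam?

Series thermal resistances, inner to outer:
  R_cast iron = (1/0.952 − 1/0.990)/(4πk) = 0.04032/(4π·48.3) = 6.643×10^-5 K/W
  R_expanded polystyrene = (1/0.990 − 1/1.15)/(4πk) = 0.1405/(4π·0.0323) = 0.3462 K/W
  R_phenolic foam = (1/1.15 − 1/1.80)/(4πk) = 0.3140/(4π·0.0204) = 1.225 K/W
ΣR = 6.643×10^-5 + 0.3462 + 1.225 = 1.571 K/W
Q = ΔT/ΣR = (-178 °C − 26.3 °C)/1.571 = -130.0 W
From the inner boundary to the expanded polystyrene/phenolic foam interface, ΣR_partial = 0.3463 K/W.
T_interface = T_in − Q·ΣR_partial = -178 °C − (-130.0)(0.3463) = -133 °C

T = -133 °C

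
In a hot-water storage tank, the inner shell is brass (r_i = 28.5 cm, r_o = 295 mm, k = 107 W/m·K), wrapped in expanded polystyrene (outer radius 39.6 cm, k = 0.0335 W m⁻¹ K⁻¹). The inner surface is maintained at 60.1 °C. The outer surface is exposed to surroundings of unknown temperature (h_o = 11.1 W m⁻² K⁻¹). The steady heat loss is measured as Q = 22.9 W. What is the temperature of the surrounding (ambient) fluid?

T_out = 12.0 °C

Series resistances:
  R_brass = (1/0.285 − 1/0.295)/(4πk) = 0.1189/(4π·107) = 8.846×10^-5 K/W
  R_expanded polystyrene = (1/0.295 − 1/0.396)/(4πk) = 0.8646/(4π·0.0335) = 2.054 K/W
  R_conv,out = 1/(4πr²h) = 1/(4π·0.396²·11.1) = 0.04572 K/W
ΣR = 2.100 K/W
ΔT = Q·ΣR = 22.9 × 2.100 = 48.09 K
Heat flows outward, so T_out = T_in − ΔT = 60.1 − 48.09 = 12.0 °C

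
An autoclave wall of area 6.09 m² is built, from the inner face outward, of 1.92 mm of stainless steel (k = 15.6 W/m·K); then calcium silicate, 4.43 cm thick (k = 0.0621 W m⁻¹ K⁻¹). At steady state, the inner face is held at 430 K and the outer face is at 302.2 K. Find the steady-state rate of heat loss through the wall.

Q = 1090 W

Treat each layer as a resistance in series:
  R_stainless steel = L/(kA) = 0.00192/(15.6·6.09) = 2.021×10^-5 K/W
  R_calcium silicate = L/(kA) = 0.0443/(0.0621·6.09) = 0.1171 K/W
ΣR = 2.021×10^-5 + 0.1171 = 0.1171 K/W
Q = ΔT/ΣR = (430 K − 302.2 K)/0.1171 = 1090 W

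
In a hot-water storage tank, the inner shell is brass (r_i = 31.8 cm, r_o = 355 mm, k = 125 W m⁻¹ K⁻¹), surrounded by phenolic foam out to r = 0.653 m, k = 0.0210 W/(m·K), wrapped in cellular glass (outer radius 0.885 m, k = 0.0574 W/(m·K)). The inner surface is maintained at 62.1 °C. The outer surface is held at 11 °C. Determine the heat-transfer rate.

Q = 9.41 W

Resistance network (inner→outer):
  R_brass = (1/0.318 − 1/0.355)/(4πk) = 0.3278/(4π·125) = 2.087×10^-4 K/W
  R_phenolic foam = (1/0.355 − 1/0.653)/(4πk) = 1.286/(4π·0.0210) = 4.871 K/W
  R_cellular glass = (1/0.653 − 1/0.885)/(4πk) = 0.4015/(4π·0.0574) = 0.5566 K/W
ΣR = 2.087×10^-4 + 4.871 + 0.5566 = 5.428 K/W
Q = ΔT/ΣR = (62.1 °C − 11 °C)/5.428 = 9.41 W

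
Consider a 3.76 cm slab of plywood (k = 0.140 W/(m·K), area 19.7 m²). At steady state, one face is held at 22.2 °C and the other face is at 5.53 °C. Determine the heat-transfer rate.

Q = kA·ΔT/L = 0.140 × 19.7 × |22.2 °C − 5.53 °C| / 0.0376 = 1220 W

Q = 1220 W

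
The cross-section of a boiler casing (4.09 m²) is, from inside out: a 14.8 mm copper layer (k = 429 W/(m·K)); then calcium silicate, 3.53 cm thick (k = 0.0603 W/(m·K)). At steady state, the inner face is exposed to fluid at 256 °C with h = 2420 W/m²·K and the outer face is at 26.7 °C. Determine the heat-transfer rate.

Treat each layer as a resistance in series:
  R_conv,in = 1/(hA) = 1/(2420·4.09) = 1.010×10^-4 K/W
  R_copper = L/(kA) = 0.0148/(429·4.09) = 8.435×10^-6 K/W
  R_calcium silicate = L/(kA) = 0.0353/(0.0603·4.09) = 0.1431 K/W
ΣR = 1.010×10^-4 + 8.435×10^-6 + 0.1431 = 0.1432 K/W
Q = ΔT/ΣR = (256 °C − 26.7 °C)/0.1432 = 1600 W

Q = 1600 W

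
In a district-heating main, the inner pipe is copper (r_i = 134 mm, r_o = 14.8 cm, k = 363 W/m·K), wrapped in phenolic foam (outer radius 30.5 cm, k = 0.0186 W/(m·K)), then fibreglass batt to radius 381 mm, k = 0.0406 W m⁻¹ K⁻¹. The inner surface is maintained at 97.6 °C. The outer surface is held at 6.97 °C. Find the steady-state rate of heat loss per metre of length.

Treat each layer as a resistance in series:
  R'_copper = ln(0.148/0.134)/(2πk) = 0.09937/(2π·363) = 4.357×10^-5 m·K/W
  R'_phenolic foam = ln(0.305/0.148)/(2πk) = 0.7231/(2π·0.0186) = 6.187 m·K/W
  R'_fibreglass batt = ln(0.381/0.305)/(2πk) = 0.2225/(2π·0.0406) = 0.8722 m·K/W
ΣR = 4.357×10^-5 + 6.187 + 0.8722 = 7.059 m·K/W
Q' = ΔT/ΣR = (97.6 °C − 6.97 °C)/7.059 = 12.8 W/m

Q' = 12.8 W/m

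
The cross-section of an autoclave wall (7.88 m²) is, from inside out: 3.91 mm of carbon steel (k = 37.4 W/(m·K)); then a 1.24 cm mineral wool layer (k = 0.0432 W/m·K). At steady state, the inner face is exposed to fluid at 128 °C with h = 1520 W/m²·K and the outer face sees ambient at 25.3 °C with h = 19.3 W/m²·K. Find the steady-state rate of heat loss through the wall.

Q = 2.38 kW

Series thermal resistances, inner to outer:
  R_conv,in = 1/(hA) = 1/(1520·7.88) = 8.349×10^-5 K/W
  R_carbon steel = L/(kA) = 0.00391/(37.4·7.88) = 1.327×10^-5 K/W
  R_mineral wool = L/(kA) = 0.0124/(0.0432·7.88) = 0.03643 K/W
  R_conv,out = 1/(hA) = 1/(19.3·7.88) = 0.006575 K/W
ΣR = 8.349×10^-5 + 1.327×10^-5 + 0.03643 + 0.006575 = 0.04310 K/W
Q = ΔT/ΣR = (128 °C − 25.3 °C)/0.04310 = 2380 W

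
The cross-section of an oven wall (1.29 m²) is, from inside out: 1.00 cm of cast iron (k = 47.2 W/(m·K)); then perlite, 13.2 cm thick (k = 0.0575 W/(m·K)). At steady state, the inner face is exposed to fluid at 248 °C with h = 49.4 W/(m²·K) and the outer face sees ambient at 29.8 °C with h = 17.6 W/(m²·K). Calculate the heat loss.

Treat each layer as a resistance in series:
  R_conv,in = 1/(hA) = 1/(49.4·1.29) = 0.01569 K/W
  R_cast iron = L/(kA) = 0.0100/(47.2·1.29) = 1.642×10^-4 K/W
  R_perlite = L/(kA) = 0.132/(0.0575·1.29) = 1.780 K/W
  R_conv,out = 1/(hA) = 1/(17.6·1.29) = 0.04405 K/W
ΣR = 0.01569 + 1.642×10^-4 + 1.780 + 0.04405 = 1.840 K/W
Q = ΔT/ΣR = (248 °C − 29.8 °C)/1.840 = 119 W

Q = 119 W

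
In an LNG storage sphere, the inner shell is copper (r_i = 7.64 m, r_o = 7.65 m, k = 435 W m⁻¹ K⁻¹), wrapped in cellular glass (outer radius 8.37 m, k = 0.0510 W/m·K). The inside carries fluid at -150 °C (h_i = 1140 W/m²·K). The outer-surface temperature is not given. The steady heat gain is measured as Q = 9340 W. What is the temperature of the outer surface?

T_out = 13.9 °C

Sum the resistances:
  R_conv,in = 1/(4πr²h) = 1/(4π·7.64²·1140) = 1.196×10^-6 K/W
  R_copper = (1/7.64 − 1/7.65)/(4πk) = 1.711×10^-4/(4π·435) = 3.130×10^-8 K/W
  R_cellular glass = (1/7.65 − 1/8.37)/(4πk) = 0.01124/(4π·0.0510) = 0.01755 K/W
ΣR = 0.01755 K/W
ΔT = Q·ΣR = 9340 × 0.01755 = 163.9 K
Heat flows inward, so T_out = T_in + ΔT = -150 + 163.9 = 13.9 °C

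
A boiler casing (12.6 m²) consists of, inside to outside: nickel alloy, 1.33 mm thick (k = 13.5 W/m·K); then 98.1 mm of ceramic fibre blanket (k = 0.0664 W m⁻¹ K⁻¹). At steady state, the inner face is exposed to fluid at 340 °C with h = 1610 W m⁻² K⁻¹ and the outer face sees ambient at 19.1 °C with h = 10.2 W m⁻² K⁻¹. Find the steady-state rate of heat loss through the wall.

Series thermal resistances, inner to outer:
  R_conv,in = 1/(hA) = 1/(1610·12.6) = 4.930×10^-5 K/W
  R_nickel alloy = L/(kA) = 0.00133/(13.5·12.6) = 7.819×10^-6 K/W
  R_ceramic fibre blanket = L/(kA) = 0.0981/(0.0664·12.6) = 0.1173 K/W
  R_conv,out = 1/(hA) = 1/(10.2·12.6) = 0.007781 K/W
ΣR = 4.930×10^-5 + 7.819×10^-6 + 0.1173 + 0.007781 = 0.1251 K/W
Q = ΔT/ΣR = (340 °C − 19.1 °C)/0.1251 = 2570 W

Q = 2570 W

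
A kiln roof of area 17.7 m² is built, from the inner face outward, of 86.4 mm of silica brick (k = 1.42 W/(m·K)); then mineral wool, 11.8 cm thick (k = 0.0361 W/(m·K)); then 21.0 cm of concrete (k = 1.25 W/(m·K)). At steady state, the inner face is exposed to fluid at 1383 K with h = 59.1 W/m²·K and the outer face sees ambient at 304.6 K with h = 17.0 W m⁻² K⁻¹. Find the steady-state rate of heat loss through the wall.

Q = 5.34 kW

Resistance network (inner→outer):
  R_conv,in = 1/(hA) = 1/(59.1·17.7) = 9.560×10^-4 K/W
  R_silica brick = L/(kA) = 0.0864/(1.42·17.7) = 0.003438 K/W
  R_mineral wool = L/(kA) = 0.118/(0.0361·17.7) = 0.1847 K/W
  R_concrete = L/(kA) = 0.210/(1.25·17.7) = 0.009492 K/W
  R_conv,out = 1/(hA) = 1/(17.0·17.7) = 0.003323 K/W
ΣR = 9.560×10^-4 + 0.003438 + 0.1847 + 0.009492 + 0.003323 = 0.2019 K/W
Q = ΔT/ΣR = (1383 K − 304.6 K)/0.2019 = 5340 W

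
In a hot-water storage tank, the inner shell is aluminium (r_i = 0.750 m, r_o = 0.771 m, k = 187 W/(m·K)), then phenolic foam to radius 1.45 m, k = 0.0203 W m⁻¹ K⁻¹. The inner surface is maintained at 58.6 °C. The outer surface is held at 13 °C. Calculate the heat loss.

Treat each layer as a resistance in series:
  R_aluminium = (1/0.750 − 1/0.771)/(4πk) = 0.03632/(4π·187) = 1.545×10^-5 K/W
  R_phenolic foam = (1/0.771 − 1/1.45)/(4πk) = 0.6074/(4π·0.0203) = 2.381 K/W
ΣR = 1.545×10^-5 + 2.381 = 2.381 K/W
Q = ΔT/ΣR = (58.6 °C − 13 °C)/2.381 = 19.2 W

Q = 19.2 W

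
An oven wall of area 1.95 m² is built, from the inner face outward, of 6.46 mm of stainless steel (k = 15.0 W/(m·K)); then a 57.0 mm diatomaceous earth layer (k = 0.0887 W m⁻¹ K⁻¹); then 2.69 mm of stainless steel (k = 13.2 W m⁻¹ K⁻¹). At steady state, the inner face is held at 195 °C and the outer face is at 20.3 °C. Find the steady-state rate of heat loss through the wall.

Q = 530 W

Treat each layer as a resistance in series:
  R_stainless steel = L/(kA) = 0.00646/(15.0·1.95) = 2.209×10^-4 K/W
  R_diatomaceous earth = L/(kA) = 0.0570/(0.0887·1.95) = 0.3295 K/W
  R_stainless steel = L/(kA) = 0.00269/(13.2·1.95) = 1.045×10^-4 K/W
ΣR = 2.209×10^-4 + 0.3295 + 1.045×10^-4 = 0.3298 K/W
Q = ΔT/ΣR = (195 °C − 20.3 °C)/0.3298 = 530 W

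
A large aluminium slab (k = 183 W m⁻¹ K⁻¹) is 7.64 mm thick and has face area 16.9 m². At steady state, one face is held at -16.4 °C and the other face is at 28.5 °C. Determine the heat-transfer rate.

Q = kA·ΔT/L = 183 × 16.9 × |-16.4 °C − 28.5 °C| / 0.00764 = 1.82×10^7 W

Q = 18200 kW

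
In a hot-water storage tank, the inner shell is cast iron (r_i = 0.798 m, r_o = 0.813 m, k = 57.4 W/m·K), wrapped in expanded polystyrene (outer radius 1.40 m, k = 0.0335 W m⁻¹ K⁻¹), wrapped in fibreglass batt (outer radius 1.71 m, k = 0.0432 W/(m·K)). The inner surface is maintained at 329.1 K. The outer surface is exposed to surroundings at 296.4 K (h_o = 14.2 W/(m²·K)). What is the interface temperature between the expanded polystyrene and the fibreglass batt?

T = 301.8 K

Series thermal resistances, inner to outer:
  R_cast iron = (1/0.798 − 1/0.813)/(4πk) = 0.02312/(4π·57.4) = 3.205×10^-5 K/W
  R_expanded polystyrene = (1/0.813 − 1/1.40)/(4πk) = 0.5157/(4π·0.0335) = 1.225 K/W
  R_fibreglass batt = (1/1.40 − 1/1.71)/(4πk) = 0.1295/(4π·0.0432) = 0.2385 K/W
  R_conv,out = 1/(4πr²h) = 1/(4π·1.71²·14.2) = 0.001917 K/W
ΣR = 3.205×10^-5 + 1.225 + 0.2385 + 0.001917 = 1.465 K/W
Q = ΔT/ΣR = (329.1 K − 296.4 K)/1.465 = 22.32 W
From the inner boundary to the expanded polystyrene/fibreglass batt interface, ΣR_partial = 1.225 K/W.
T_interface = T_in − Q·ΣR_partial = 329.1 K − (22.32)(1.225) = 301.8 K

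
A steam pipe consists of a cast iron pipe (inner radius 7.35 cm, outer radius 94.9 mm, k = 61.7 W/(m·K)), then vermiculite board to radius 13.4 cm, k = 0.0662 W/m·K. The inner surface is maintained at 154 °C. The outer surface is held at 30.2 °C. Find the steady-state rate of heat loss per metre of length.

Resistance network (inner→outer):
  R'_cast iron = ln(0.0949/0.0735)/(2πk) = 0.2555/(2π·61.7) = 6.592×10^-4 m·K/W
  R'_vermiculite board = ln(0.134/0.0949)/(2πk) = 0.3450/(2π·0.0662) = 0.8295 m·K/W
ΣR = 6.592×10^-4 + 0.8295 = 0.8302 m·K/W
Q' = ΔT/ΣR = (154 °C − 30.2 °C)/0.8302 = 149 W/m

Q' = 149 W/m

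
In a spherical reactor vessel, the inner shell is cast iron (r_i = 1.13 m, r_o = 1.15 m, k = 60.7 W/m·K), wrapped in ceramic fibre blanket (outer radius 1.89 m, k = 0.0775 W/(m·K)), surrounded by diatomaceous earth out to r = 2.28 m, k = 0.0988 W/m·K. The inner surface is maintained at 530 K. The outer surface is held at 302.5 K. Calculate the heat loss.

Q = 538 W

Series thermal resistances, inner to outer:
  R_cast iron = (1/1.13 − 1/1.15)/(4πk) = 0.01539/(4π·60.7) = 2.018×10^-5 K/W
  R_ceramic fibre blanket = (1/1.15 − 1/1.89)/(4πk) = 0.3405/(4π·0.0775) = 0.3496 K/W
  R_diatomaceous earth = (1/1.89 − 1/2.28)/(4πk) = 0.09050/(4π·0.0988) = 0.07290 K/W
ΣR = 2.018×10^-5 + 0.3496 + 0.07290 = 0.4225 K/W
Q = ΔT/ΣR = (530 K − 302.5 K)/0.4225 = 538 W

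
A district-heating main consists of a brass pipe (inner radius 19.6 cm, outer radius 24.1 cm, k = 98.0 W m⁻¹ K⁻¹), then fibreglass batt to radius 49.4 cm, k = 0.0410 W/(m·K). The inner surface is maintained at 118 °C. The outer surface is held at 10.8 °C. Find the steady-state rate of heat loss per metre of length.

Resistance network (inner→outer):
  R'_brass = ln(0.241/0.196)/(2πk) = 0.2067/(2π·98.0) = 3.357×10^-4 m·K/W
  R'_fibreglass batt = ln(0.494/0.241)/(2πk) = 0.7177/(2π·0.0410) = 2.786 m·K/W
ΣR = 3.357×10^-4 + 2.786 = 2.786 m·K/W
Q' = ΔT/ΣR = (118 °C − 10.8 °C)/2.786 = 38.5 W/m

Q' = 38.5 W/m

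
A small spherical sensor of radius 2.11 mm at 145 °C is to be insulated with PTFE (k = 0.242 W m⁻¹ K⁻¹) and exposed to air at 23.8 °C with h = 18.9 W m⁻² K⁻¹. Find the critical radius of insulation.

r_cr = 2.56 cm

For a sphere, r_cr = 2k_ins/h = 2·0.242/18.9 = 0.0256 m = 2.56 cm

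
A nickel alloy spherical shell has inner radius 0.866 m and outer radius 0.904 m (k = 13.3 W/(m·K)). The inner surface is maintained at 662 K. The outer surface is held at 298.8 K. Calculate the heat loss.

Q = 4πk·ΔT/(1/r₁ − 1/r₂) = 4π × 13.3 × 363.2 / (1/0.866 − 1/0.904) = 1.25×10^6 W

Q = 1.25×10^6 W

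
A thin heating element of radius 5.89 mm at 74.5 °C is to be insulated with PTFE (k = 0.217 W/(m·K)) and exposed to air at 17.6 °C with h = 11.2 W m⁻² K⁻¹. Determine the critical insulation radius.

r_cr = 1.94 cm

For a cylinder, r_cr = k_ins/h = 0.217/11.2 = 0.0194 m = 1.94 cm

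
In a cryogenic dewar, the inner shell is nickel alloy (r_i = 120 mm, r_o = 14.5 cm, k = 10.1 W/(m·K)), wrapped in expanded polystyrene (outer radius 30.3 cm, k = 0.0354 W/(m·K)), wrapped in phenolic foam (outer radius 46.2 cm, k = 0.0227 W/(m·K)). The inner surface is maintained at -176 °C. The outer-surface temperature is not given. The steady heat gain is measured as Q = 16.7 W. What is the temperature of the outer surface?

Sum the resistances:
  R_nickel alloy = (1/0.120 − 1/0.145)/(4πk) = 1.437/(4π·10.1) = 0.01132 K/W
  R_expanded polystyrene = (1/0.145 − 1/0.303)/(4πk) = 3.596/(4π·0.0354) = 8.084 K/W
  R_phenolic foam = (1/0.303 − 1/0.462)/(4πk) = 1.136/(4π·0.0227) = 3.982 K/W
ΣR = 12.08 K/W
ΔT = Q·ΣR = 16.7 × 12.08 = 201.7 K
Heat flows inward, so T_out = T_in + ΔT = -176 + 201.7 = 25.7 °C

T_out = 25.7 °C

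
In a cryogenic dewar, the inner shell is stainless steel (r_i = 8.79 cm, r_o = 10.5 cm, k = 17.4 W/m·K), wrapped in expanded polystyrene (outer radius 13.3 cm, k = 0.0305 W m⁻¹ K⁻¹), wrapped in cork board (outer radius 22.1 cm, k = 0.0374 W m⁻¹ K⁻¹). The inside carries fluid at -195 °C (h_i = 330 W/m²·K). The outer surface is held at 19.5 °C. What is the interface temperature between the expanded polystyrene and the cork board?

Series thermal resistances, inner to outer:
  R_conv,in = 1/(4πr²h) = 1/(4π·0.0879²·330) = 0.03121 K/W
  R_stainless steel = (1/0.0879 − 1/0.105)/(4πk) = 1.853/(4π·17.4) = 0.008473 K/W
  R_expanded polystyrene = (1/0.105 − 1/0.133)/(4πk) = 2.005/(4π·0.0305) = 5.231 K/W
  R_cork board = (1/0.133 − 1/0.221)/(4πk) = 2.994/(4π·0.0374) = 6.370 K/W
ΣR = 0.03121 + 0.008473 + 5.231 + 6.370 = 11.64 K/W
Q = ΔT/ΣR = (-195 °C − 19.5 °C)/11.64 = -18.43 W
From the inner boundary to the expanded polystyrene/cork board interface, ΣR_partial = 5.271 K/W.
T_interface = T_in − Q·ΣR_partial = -195 °C − (-18.43)(5.271) = -97.9 °C

T = -97.9 °C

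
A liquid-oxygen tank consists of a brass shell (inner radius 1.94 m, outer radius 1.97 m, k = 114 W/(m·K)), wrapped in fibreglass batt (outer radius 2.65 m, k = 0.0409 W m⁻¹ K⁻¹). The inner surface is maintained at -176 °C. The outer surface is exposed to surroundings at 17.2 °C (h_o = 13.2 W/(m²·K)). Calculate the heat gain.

Treat each layer as a resistance in series:
  R_brass = (1/1.94 − 1/1.97)/(4πk) = 0.007850/(4π·114) = 5.479×10^-6 K/W
  R_fibreglass batt = (1/1.97 − 1/2.65)/(4πk) = 0.1303/(4π·0.0409) = 0.2534 K/W
  R_conv,out = 1/(4πr²h) = 1/(4π·2.65²·13.2) = 8.585×10^-4 K/W
ΣR = 5.479×10^-6 + 0.2534 + 8.585×10^-4 = 0.2543 K/W
Q = ΔT/ΣR = (-176 °C − 17.2 °C)/0.2543 = -760 W
(Negative Q ⇒ heat flows inward; heat gain = 760 W.)

Q = 760 W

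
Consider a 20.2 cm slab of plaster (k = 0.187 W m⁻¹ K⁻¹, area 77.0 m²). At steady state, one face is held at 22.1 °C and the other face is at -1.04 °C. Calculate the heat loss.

Q = kA·ΔT/L = 0.187 × 77.0 × |22.1 °C − -1.04 °C| / 0.202 = 1650 W

Q = 1650 W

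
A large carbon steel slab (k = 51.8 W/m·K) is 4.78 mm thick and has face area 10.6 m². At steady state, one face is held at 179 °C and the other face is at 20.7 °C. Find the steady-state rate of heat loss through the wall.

Q = kA·ΔT/L = 51.8 × 10.6 × |179 °C − 20.7 °C| / 0.00478 = 1.82×10^7 W

Q = 18200 kW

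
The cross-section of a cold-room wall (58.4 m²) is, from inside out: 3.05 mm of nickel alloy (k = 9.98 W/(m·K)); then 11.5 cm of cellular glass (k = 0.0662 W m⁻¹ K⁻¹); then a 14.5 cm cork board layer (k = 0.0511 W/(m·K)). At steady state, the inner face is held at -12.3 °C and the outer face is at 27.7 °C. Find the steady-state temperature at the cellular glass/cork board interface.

T = 2.89 °C

Treat each layer as a resistance in series:
  R_nickel alloy = L/(kA) = 0.00305/(9.98·58.4) = 5.233×10^-6 K/W
  R_cellular glass = L/(kA) = 0.115/(0.0662·58.4) = 0.02975 K/W
  R_cork board = L/(kA) = 0.145/(0.0511·58.4) = 0.04859 K/W
ΣR = 5.233×10^-6 + 0.02975 + 0.04859 = 0.07835 K/W
Q = ΔT/ΣR = (-12.3 °C − 27.7 °C)/0.07835 = -510.5 W
From the inner boundary to the cellular glass/cork board interface, ΣR_partial = 0.02976 K/W.
T_interface = T_in − Q·ΣR_partial = -12.3 °C − (-510.5)(0.02976) = 2.89 °C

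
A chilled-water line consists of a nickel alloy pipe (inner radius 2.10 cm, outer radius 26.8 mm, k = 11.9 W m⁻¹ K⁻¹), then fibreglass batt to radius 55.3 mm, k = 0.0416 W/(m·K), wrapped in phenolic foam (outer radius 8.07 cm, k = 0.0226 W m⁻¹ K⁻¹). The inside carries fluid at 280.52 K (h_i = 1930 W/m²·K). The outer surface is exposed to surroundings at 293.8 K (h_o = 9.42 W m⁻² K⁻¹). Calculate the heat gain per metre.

Q' = 2.35 W/m

Treat each layer as a resistance in series:
  R'_conv,in = 1/(2πr h) = 1/(2π·0.0210·1930) = 0.003927 m·K/W
  R'_nickel alloy = ln(0.0268/0.0210)/(2πk) = 0.2439/(2π·11.9) = 0.003262 m·K/W
  R'_fibreglass batt = ln(0.0553/0.0268)/(2πk) = 0.7244/(2π·0.0416) = 2.771 m·K/W
  R'_phenolic foam = ln(0.0807/0.0553)/(2πk) = 0.3780/(2π·0.0226) = 2.662 m·K/W
  R'_conv,out = 1/(2πr h) = 1/(2π·0.0807·9.42) = 0.2094 m·K/W
ΣR = 0.003927 + 0.003262 + 2.771 + 2.662 + 0.2094 = 5.650 m·K/W
Q' = ΔT/ΣR = (280.52 K − 293.8 K)/5.650 = -2.35 W/m
(Negative Q' ⇒ heat flows inward; heat gain = 2.35 W/m.)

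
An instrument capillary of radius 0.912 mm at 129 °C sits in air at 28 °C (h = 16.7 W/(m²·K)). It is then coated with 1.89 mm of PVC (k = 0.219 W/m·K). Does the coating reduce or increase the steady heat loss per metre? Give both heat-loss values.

Critical radius for a cylinder: r_cr = k/h = 0.0131 m = 1.31 cm.
Outer radius after coating: r₂ = 9.12×10^-4 + 0.00189 = 0.002802 m.
Since r₁ < r_cr and r₂ ≤ r_cr, the coating moves toward the maximum at r_cr — heat loss rises.
Bare: R = 1/(2πr₁h) = 10.45 m·K/W; Q = 101/10.45 = 9.67 W/m.
Coated: R = R_cond + R_conv = 4.217 m·K/W; Q = 101/4.217 = 24.0 W/m.

increases: 9.67 → 24.0 W/m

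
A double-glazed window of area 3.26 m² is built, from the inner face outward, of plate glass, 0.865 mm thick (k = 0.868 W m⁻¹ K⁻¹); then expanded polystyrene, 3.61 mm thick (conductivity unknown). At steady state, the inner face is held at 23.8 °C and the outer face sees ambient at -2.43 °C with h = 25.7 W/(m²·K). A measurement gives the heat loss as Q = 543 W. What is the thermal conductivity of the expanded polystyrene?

ΣR = ΔT/Q = |23.8 − -2.43|/543 = 0.04831 K/W
Known resistances:
  R_plate glass = L/(kA) = 8.65×10^-4/(0.868·3.26) = 3.057×10^-4 K/W
  R_conv,out = 1/(hA) = 1/(25.7·3.26) = 0.01194 K/W
R_expanded polystyrene = ΣR − ΣR_known = 0.04831 − 0.01225 = 0.03606 K/W
L/(kA) = 0.03606 ⇒ k = 0.00361/(0.03606·3.26) = 0.0307 W/m·K

k = 0.0307 W/m·K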